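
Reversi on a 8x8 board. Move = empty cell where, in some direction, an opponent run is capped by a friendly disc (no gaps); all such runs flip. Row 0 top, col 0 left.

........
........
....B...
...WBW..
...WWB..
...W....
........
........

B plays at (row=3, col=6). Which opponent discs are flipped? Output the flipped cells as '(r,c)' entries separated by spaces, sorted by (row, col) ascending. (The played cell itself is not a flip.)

Answer: (3,5)

Derivation:
Dir NW: first cell '.' (not opp) -> no flip
Dir N: first cell '.' (not opp) -> no flip
Dir NE: first cell '.' (not opp) -> no flip
Dir W: opp run (3,5) capped by B -> flip
Dir E: first cell '.' (not opp) -> no flip
Dir SW: first cell 'B' (not opp) -> no flip
Dir S: first cell '.' (not opp) -> no flip
Dir SE: first cell '.' (not opp) -> no flip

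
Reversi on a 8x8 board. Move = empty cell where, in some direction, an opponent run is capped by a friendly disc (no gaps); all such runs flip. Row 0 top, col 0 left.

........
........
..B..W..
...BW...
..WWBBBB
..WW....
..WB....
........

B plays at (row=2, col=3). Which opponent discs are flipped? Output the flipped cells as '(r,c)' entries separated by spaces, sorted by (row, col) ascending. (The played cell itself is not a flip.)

Dir NW: first cell '.' (not opp) -> no flip
Dir N: first cell '.' (not opp) -> no flip
Dir NE: first cell '.' (not opp) -> no flip
Dir W: first cell 'B' (not opp) -> no flip
Dir E: first cell '.' (not opp) -> no flip
Dir SW: first cell '.' (not opp) -> no flip
Dir S: first cell 'B' (not opp) -> no flip
Dir SE: opp run (3,4) capped by B -> flip

Answer: (3,4)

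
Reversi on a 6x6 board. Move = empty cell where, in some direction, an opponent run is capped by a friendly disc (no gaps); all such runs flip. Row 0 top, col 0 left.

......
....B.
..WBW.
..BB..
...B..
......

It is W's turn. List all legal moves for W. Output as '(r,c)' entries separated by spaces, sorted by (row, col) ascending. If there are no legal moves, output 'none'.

(0,3): no bracket -> illegal
(0,4): flips 1 -> legal
(0,5): no bracket -> illegal
(1,2): no bracket -> illegal
(1,3): no bracket -> illegal
(1,5): no bracket -> illegal
(2,1): no bracket -> illegal
(2,5): no bracket -> illegal
(3,1): no bracket -> illegal
(3,4): no bracket -> illegal
(4,1): no bracket -> illegal
(4,2): flips 2 -> legal
(4,4): flips 1 -> legal
(5,2): no bracket -> illegal
(5,3): no bracket -> illegal
(5,4): no bracket -> illegal

Answer: (0,4) (4,2) (4,4)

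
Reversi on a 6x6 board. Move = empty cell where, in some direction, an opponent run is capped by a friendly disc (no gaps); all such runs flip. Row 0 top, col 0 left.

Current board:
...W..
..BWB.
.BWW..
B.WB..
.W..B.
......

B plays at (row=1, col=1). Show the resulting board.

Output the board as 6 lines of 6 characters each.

Answer: ...W..
.BBWB.
.BBW..
B.WB..
.W..B.
......

Derivation:
Place B at (1,1); scan 8 dirs for brackets.
Dir NW: first cell '.' (not opp) -> no flip
Dir N: first cell '.' (not opp) -> no flip
Dir NE: first cell '.' (not opp) -> no flip
Dir W: first cell '.' (not opp) -> no flip
Dir E: first cell 'B' (not opp) -> no flip
Dir SW: first cell '.' (not opp) -> no flip
Dir S: first cell 'B' (not opp) -> no flip
Dir SE: opp run (2,2) capped by B -> flip
All flips: (2,2)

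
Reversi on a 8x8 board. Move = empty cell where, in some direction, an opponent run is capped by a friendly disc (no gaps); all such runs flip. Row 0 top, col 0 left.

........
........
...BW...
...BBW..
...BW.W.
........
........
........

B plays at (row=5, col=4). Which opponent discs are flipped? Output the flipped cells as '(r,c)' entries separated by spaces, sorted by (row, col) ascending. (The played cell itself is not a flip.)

Dir NW: first cell 'B' (not opp) -> no flip
Dir N: opp run (4,4) capped by B -> flip
Dir NE: first cell '.' (not opp) -> no flip
Dir W: first cell '.' (not opp) -> no flip
Dir E: first cell '.' (not opp) -> no flip
Dir SW: first cell '.' (not opp) -> no flip
Dir S: first cell '.' (not opp) -> no flip
Dir SE: first cell '.' (not opp) -> no flip

Answer: (4,4)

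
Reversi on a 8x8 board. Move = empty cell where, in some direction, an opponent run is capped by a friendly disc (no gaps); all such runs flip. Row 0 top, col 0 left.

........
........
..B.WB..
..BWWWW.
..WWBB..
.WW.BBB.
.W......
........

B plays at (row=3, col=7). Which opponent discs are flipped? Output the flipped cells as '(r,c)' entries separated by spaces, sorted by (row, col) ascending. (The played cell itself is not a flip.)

Dir NW: first cell '.' (not opp) -> no flip
Dir N: first cell '.' (not opp) -> no flip
Dir NE: edge -> no flip
Dir W: opp run (3,6) (3,5) (3,4) (3,3) capped by B -> flip
Dir E: edge -> no flip
Dir SW: first cell '.' (not opp) -> no flip
Dir S: first cell '.' (not opp) -> no flip
Dir SE: edge -> no flip

Answer: (3,3) (3,4) (3,5) (3,6)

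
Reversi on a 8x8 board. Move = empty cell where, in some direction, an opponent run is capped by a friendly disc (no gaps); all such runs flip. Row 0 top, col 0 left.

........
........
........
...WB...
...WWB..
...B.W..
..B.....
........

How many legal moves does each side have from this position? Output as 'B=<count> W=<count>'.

-- B to move --
(2,2): no bracket -> illegal
(2,3): flips 2 -> legal
(2,4): no bracket -> illegal
(3,2): flips 1 -> legal
(3,5): flips 1 -> legal
(4,2): flips 2 -> legal
(4,6): no bracket -> illegal
(5,2): flips 1 -> legal
(5,4): flips 1 -> legal
(5,6): no bracket -> illegal
(6,4): no bracket -> illegal
(6,5): flips 1 -> legal
(6,6): no bracket -> illegal
B mobility = 7
-- W to move --
(2,3): no bracket -> illegal
(2,4): flips 1 -> legal
(2,5): flips 1 -> legal
(3,5): flips 2 -> legal
(3,6): no bracket -> illegal
(4,2): no bracket -> illegal
(4,6): flips 1 -> legal
(5,1): no bracket -> illegal
(5,2): no bracket -> illegal
(5,4): no bracket -> illegal
(5,6): no bracket -> illegal
(6,1): no bracket -> illegal
(6,3): flips 1 -> legal
(6,4): no bracket -> illegal
(7,1): flips 2 -> legal
(7,2): no bracket -> illegal
(7,3): no bracket -> illegal
W mobility = 6

Answer: B=7 W=6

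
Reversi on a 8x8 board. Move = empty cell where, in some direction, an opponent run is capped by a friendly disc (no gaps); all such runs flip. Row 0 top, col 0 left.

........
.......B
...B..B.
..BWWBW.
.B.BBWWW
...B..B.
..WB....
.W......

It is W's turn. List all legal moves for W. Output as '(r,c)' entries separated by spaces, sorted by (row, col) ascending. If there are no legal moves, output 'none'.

(0,6): no bracket -> illegal
(0,7): no bracket -> illegal
(1,2): flips 1 -> legal
(1,3): flips 1 -> legal
(1,4): no bracket -> illegal
(1,5): no bracket -> illegal
(1,6): flips 1 -> legal
(2,1): no bracket -> illegal
(2,2): no bracket -> illegal
(2,4): flips 1 -> legal
(2,5): flips 1 -> legal
(2,7): no bracket -> illegal
(3,0): no bracket -> illegal
(3,1): flips 1 -> legal
(3,7): no bracket -> illegal
(4,0): no bracket -> illegal
(4,2): flips 2 -> legal
(5,0): no bracket -> illegal
(5,1): no bracket -> illegal
(5,2): flips 1 -> legal
(5,4): flips 1 -> legal
(5,5): flips 1 -> legal
(5,7): no bracket -> illegal
(6,4): flips 1 -> legal
(6,5): flips 1 -> legal
(6,6): flips 1 -> legal
(6,7): flips 1 -> legal
(7,2): no bracket -> illegal
(7,3): flips 3 -> legal
(7,4): no bracket -> illegal

Answer: (1,2) (1,3) (1,6) (2,4) (2,5) (3,1) (4,2) (5,2) (5,4) (5,5) (6,4) (6,5) (6,6) (6,7) (7,3)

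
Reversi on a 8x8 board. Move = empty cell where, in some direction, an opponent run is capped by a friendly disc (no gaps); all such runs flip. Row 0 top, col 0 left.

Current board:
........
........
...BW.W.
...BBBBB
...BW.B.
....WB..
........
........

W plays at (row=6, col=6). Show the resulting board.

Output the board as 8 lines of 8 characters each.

Answer: ........
........
...BW.W.
...BBBBB
...BW.B.
....WW..
......W.
........

Derivation:
Place W at (6,6); scan 8 dirs for brackets.
Dir NW: opp run (5,5) capped by W -> flip
Dir N: first cell '.' (not opp) -> no flip
Dir NE: first cell '.' (not opp) -> no flip
Dir W: first cell '.' (not opp) -> no flip
Dir E: first cell '.' (not opp) -> no flip
Dir SW: first cell '.' (not opp) -> no flip
Dir S: first cell '.' (not opp) -> no flip
Dir SE: first cell '.' (not opp) -> no flip
All flips: (5,5)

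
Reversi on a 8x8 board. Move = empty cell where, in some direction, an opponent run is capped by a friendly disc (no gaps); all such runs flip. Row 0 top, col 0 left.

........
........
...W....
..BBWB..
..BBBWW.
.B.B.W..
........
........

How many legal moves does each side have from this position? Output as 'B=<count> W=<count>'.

-- B to move --
(1,2): no bracket -> illegal
(1,3): flips 1 -> legal
(1,4): flips 1 -> legal
(2,2): no bracket -> illegal
(2,4): flips 1 -> legal
(2,5): flips 1 -> legal
(3,6): no bracket -> illegal
(3,7): no bracket -> illegal
(4,7): flips 2 -> legal
(5,4): no bracket -> illegal
(5,6): no bracket -> illegal
(5,7): flips 1 -> legal
(6,4): no bracket -> illegal
(6,5): flips 2 -> legal
(6,6): flips 1 -> legal
B mobility = 8
-- W to move --
(2,1): no bracket -> illegal
(2,2): flips 2 -> legal
(2,4): flips 1 -> legal
(2,5): flips 1 -> legal
(2,6): no bracket -> illegal
(3,1): flips 2 -> legal
(3,6): flips 1 -> legal
(4,0): no bracket -> illegal
(4,1): flips 4 -> legal
(5,0): no bracket -> illegal
(5,2): flips 1 -> legal
(5,4): flips 1 -> legal
(6,0): no bracket -> illegal
(6,1): no bracket -> illegal
(6,2): no bracket -> illegal
(6,3): flips 3 -> legal
(6,4): no bracket -> illegal
W mobility = 9

Answer: B=8 W=9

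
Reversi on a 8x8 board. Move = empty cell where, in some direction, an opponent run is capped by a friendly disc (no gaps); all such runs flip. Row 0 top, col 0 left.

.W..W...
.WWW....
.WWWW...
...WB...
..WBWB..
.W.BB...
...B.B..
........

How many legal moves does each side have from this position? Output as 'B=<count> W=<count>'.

Answer: B=6 W=6

Derivation:
-- B to move --
(0,0): no bracket -> illegal
(0,2): no bracket -> illegal
(0,3): flips 3 -> legal
(0,5): no bracket -> illegal
(1,0): no bracket -> illegal
(1,4): flips 1 -> legal
(1,5): no bracket -> illegal
(2,0): no bracket -> illegal
(2,5): no bracket -> illegal
(3,0): no bracket -> illegal
(3,1): flips 1 -> legal
(3,2): flips 1 -> legal
(3,5): flips 1 -> legal
(4,0): no bracket -> illegal
(4,1): flips 1 -> legal
(5,0): no bracket -> illegal
(5,2): no bracket -> illegal
(5,5): no bracket -> illegal
(6,0): no bracket -> illegal
(6,1): no bracket -> illegal
(6,2): no bracket -> illegal
B mobility = 6
-- W to move --
(2,5): no bracket -> illegal
(3,2): no bracket -> illegal
(3,5): flips 1 -> legal
(3,6): no bracket -> illegal
(4,6): flips 1 -> legal
(5,2): no bracket -> illegal
(5,5): no bracket -> illegal
(5,6): flips 2 -> legal
(6,2): flips 1 -> legal
(6,4): flips 2 -> legal
(6,6): no bracket -> illegal
(7,2): no bracket -> illegal
(7,3): flips 3 -> legal
(7,4): no bracket -> illegal
(7,5): no bracket -> illegal
(7,6): no bracket -> illegal
W mobility = 6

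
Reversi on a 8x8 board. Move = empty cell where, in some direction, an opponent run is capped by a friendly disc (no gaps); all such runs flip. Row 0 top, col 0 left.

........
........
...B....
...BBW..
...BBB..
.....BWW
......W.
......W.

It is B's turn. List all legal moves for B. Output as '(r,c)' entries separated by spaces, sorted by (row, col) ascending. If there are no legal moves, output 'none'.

(2,4): no bracket -> illegal
(2,5): flips 1 -> legal
(2,6): flips 1 -> legal
(3,6): flips 1 -> legal
(4,6): no bracket -> illegal
(4,7): no bracket -> illegal
(6,5): no bracket -> illegal
(6,7): flips 1 -> legal
(7,5): no bracket -> illegal
(7,7): flips 1 -> legal

Answer: (2,5) (2,6) (3,6) (6,7) (7,7)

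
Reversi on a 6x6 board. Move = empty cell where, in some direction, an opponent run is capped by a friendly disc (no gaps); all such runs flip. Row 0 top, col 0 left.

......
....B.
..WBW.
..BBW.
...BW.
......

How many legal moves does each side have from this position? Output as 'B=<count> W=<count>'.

-- B to move --
(1,1): flips 1 -> legal
(1,2): flips 1 -> legal
(1,3): no bracket -> illegal
(1,5): flips 1 -> legal
(2,1): flips 1 -> legal
(2,5): flips 2 -> legal
(3,1): no bracket -> illegal
(3,5): flips 1 -> legal
(4,5): flips 2 -> legal
(5,3): no bracket -> illegal
(5,4): flips 3 -> legal
(5,5): flips 1 -> legal
B mobility = 9
-- W to move --
(0,3): no bracket -> illegal
(0,4): flips 1 -> legal
(0,5): no bracket -> illegal
(1,2): flips 1 -> legal
(1,3): no bracket -> illegal
(1,5): no bracket -> illegal
(2,1): no bracket -> illegal
(2,5): no bracket -> illegal
(3,1): flips 2 -> legal
(4,1): no bracket -> illegal
(4,2): flips 3 -> legal
(5,2): flips 1 -> legal
(5,3): no bracket -> illegal
(5,4): no bracket -> illegal
W mobility = 5

Answer: B=9 W=5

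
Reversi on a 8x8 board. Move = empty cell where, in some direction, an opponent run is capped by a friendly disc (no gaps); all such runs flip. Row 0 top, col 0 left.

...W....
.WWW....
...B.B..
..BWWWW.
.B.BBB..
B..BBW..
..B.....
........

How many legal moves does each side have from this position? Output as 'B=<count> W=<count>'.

-- B to move --
(0,0): no bracket -> illegal
(0,1): flips 1 -> legal
(0,2): no bracket -> illegal
(0,4): no bracket -> illegal
(1,0): no bracket -> illegal
(1,4): no bracket -> illegal
(2,0): no bracket -> illegal
(2,1): no bracket -> illegal
(2,2): flips 1 -> legal
(2,4): flips 1 -> legal
(2,6): flips 1 -> legal
(2,7): flips 1 -> legal
(3,7): flips 4 -> legal
(4,2): no bracket -> illegal
(4,6): no bracket -> illegal
(4,7): flips 1 -> legal
(5,6): flips 1 -> legal
(6,4): no bracket -> illegal
(6,5): flips 1 -> legal
(6,6): flips 1 -> legal
B mobility = 10
-- W to move --
(1,4): flips 1 -> legal
(1,5): flips 1 -> legal
(1,6): flips 1 -> legal
(2,1): no bracket -> illegal
(2,2): no bracket -> illegal
(2,4): no bracket -> illegal
(2,6): no bracket -> illegal
(3,0): no bracket -> illegal
(3,1): flips 1 -> legal
(4,0): no bracket -> illegal
(4,2): no bracket -> illegal
(4,6): no bracket -> illegal
(5,1): no bracket -> illegal
(5,2): flips 3 -> legal
(5,6): flips 1 -> legal
(6,0): no bracket -> illegal
(6,1): no bracket -> illegal
(6,3): flips 4 -> legal
(6,4): flips 2 -> legal
(6,5): no bracket -> illegal
(7,1): flips 3 -> legal
(7,2): no bracket -> illegal
(7,3): no bracket -> illegal
W mobility = 9

Answer: B=10 W=9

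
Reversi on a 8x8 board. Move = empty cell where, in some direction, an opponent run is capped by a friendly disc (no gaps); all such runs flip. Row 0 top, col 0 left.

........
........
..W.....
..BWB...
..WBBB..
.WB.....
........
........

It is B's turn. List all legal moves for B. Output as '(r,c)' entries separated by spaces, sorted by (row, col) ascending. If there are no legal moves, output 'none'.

(1,1): flips 2 -> legal
(1,2): flips 1 -> legal
(1,3): no bracket -> illegal
(2,1): no bracket -> illegal
(2,3): flips 1 -> legal
(2,4): no bracket -> illegal
(3,1): no bracket -> illegal
(4,0): no bracket -> illegal
(4,1): flips 1 -> legal
(5,0): flips 1 -> legal
(5,3): no bracket -> illegal
(6,0): no bracket -> illegal
(6,1): no bracket -> illegal
(6,2): no bracket -> illegal

Answer: (1,1) (1,2) (2,3) (4,1) (5,0)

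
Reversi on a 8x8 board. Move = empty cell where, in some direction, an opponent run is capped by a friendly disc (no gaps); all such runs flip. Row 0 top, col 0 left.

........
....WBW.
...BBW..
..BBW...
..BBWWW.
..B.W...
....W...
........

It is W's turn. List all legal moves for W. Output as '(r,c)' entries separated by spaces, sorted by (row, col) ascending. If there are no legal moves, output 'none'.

Answer: (0,5) (1,2) (2,1) (2,2) (3,1) (4,1) (6,1)

Derivation:
(0,4): no bracket -> illegal
(0,5): flips 1 -> legal
(0,6): no bracket -> illegal
(1,2): flips 1 -> legal
(1,3): no bracket -> illegal
(2,1): flips 2 -> legal
(2,2): flips 3 -> legal
(2,6): no bracket -> illegal
(3,1): flips 2 -> legal
(3,5): no bracket -> illegal
(4,1): flips 4 -> legal
(5,1): no bracket -> illegal
(5,3): no bracket -> illegal
(6,1): flips 2 -> legal
(6,2): no bracket -> illegal
(6,3): no bracket -> illegal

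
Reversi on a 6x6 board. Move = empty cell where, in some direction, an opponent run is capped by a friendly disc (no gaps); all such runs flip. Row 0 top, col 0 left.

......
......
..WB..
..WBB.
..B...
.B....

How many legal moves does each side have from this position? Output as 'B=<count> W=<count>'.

-- B to move --
(1,1): flips 1 -> legal
(1,2): flips 2 -> legal
(1,3): no bracket -> illegal
(2,1): flips 1 -> legal
(3,1): flips 1 -> legal
(4,1): flips 1 -> legal
(4,3): no bracket -> illegal
B mobility = 5
-- W to move --
(1,2): no bracket -> illegal
(1,3): no bracket -> illegal
(1,4): flips 1 -> legal
(2,4): flips 1 -> legal
(2,5): no bracket -> illegal
(3,1): no bracket -> illegal
(3,5): flips 2 -> legal
(4,0): no bracket -> illegal
(4,1): no bracket -> illegal
(4,3): no bracket -> illegal
(4,4): flips 1 -> legal
(4,5): no bracket -> illegal
(5,0): no bracket -> illegal
(5,2): flips 1 -> legal
(5,3): no bracket -> illegal
W mobility = 5

Answer: B=5 W=5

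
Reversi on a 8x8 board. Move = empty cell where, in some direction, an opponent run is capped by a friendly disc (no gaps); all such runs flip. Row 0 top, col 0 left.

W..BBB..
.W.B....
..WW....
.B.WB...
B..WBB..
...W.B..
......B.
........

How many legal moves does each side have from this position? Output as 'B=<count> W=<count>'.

Answer: B=6 W=5

Derivation:
-- B to move --
(0,1): no bracket -> illegal
(0,2): no bracket -> illegal
(1,0): no bracket -> illegal
(1,2): flips 1 -> legal
(1,4): no bracket -> illegal
(2,0): no bracket -> illegal
(2,1): no bracket -> illegal
(2,4): no bracket -> illegal
(3,2): flips 1 -> legal
(4,2): flips 1 -> legal
(5,2): flips 1 -> legal
(5,4): no bracket -> illegal
(6,2): flips 1 -> legal
(6,3): flips 4 -> legal
(6,4): no bracket -> illegal
B mobility = 6
-- W to move --
(0,2): no bracket -> illegal
(0,6): no bracket -> illegal
(1,2): no bracket -> illegal
(1,4): no bracket -> illegal
(1,5): no bracket -> illegal
(1,6): no bracket -> illegal
(2,0): no bracket -> illegal
(2,1): no bracket -> illegal
(2,4): no bracket -> illegal
(2,5): flips 1 -> legal
(3,0): no bracket -> illegal
(3,2): no bracket -> illegal
(3,5): flips 2 -> legal
(3,6): no bracket -> illegal
(4,1): no bracket -> illegal
(4,2): no bracket -> illegal
(4,6): flips 2 -> legal
(5,0): no bracket -> illegal
(5,1): no bracket -> illegal
(5,4): no bracket -> illegal
(5,6): flips 2 -> legal
(5,7): no bracket -> illegal
(6,4): no bracket -> illegal
(6,5): no bracket -> illegal
(6,7): no bracket -> illegal
(7,5): no bracket -> illegal
(7,6): no bracket -> illegal
(7,7): flips 3 -> legal
W mobility = 5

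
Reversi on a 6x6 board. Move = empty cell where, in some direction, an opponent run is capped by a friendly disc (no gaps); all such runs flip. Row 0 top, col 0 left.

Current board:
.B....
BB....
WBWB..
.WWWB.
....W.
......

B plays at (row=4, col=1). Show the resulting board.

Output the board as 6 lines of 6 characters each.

Answer: .B....
BB....
WBWB..
.BBWB.
.B..W.
......

Derivation:
Place B at (4,1); scan 8 dirs for brackets.
Dir NW: first cell '.' (not opp) -> no flip
Dir N: opp run (3,1) capped by B -> flip
Dir NE: opp run (3,2) capped by B -> flip
Dir W: first cell '.' (not opp) -> no flip
Dir E: first cell '.' (not opp) -> no flip
Dir SW: first cell '.' (not opp) -> no flip
Dir S: first cell '.' (not opp) -> no flip
Dir SE: first cell '.' (not opp) -> no flip
All flips: (3,1) (3,2)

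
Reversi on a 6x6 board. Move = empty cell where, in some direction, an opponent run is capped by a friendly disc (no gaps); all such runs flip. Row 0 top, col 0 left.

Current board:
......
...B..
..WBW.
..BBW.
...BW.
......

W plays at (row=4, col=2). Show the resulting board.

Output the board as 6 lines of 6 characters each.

Answer: ......
...B..
..WBW.
..WWW.
..WWW.
......

Derivation:
Place W at (4,2); scan 8 dirs for brackets.
Dir NW: first cell '.' (not opp) -> no flip
Dir N: opp run (3,2) capped by W -> flip
Dir NE: opp run (3,3) capped by W -> flip
Dir W: first cell '.' (not opp) -> no flip
Dir E: opp run (4,3) capped by W -> flip
Dir SW: first cell '.' (not opp) -> no flip
Dir S: first cell '.' (not opp) -> no flip
Dir SE: first cell '.' (not opp) -> no flip
All flips: (3,2) (3,3) (4,3)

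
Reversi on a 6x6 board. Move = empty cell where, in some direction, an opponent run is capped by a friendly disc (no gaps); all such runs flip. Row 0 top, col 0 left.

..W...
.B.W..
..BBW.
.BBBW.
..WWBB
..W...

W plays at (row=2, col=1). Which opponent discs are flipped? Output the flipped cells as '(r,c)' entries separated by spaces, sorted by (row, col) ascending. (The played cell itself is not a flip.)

Dir NW: first cell '.' (not opp) -> no flip
Dir N: opp run (1,1), next='.' -> no flip
Dir NE: first cell '.' (not opp) -> no flip
Dir W: first cell '.' (not opp) -> no flip
Dir E: opp run (2,2) (2,3) capped by W -> flip
Dir SW: first cell '.' (not opp) -> no flip
Dir S: opp run (3,1), next='.' -> no flip
Dir SE: opp run (3,2) capped by W -> flip

Answer: (2,2) (2,3) (3,2)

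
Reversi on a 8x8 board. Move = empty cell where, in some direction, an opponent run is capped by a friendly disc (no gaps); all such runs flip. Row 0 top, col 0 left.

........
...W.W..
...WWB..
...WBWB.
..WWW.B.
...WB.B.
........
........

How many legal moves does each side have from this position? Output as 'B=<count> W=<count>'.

Answer: B=8 W=8

Derivation:
-- B to move --
(0,2): flips 3 -> legal
(0,3): no bracket -> illegal
(0,4): no bracket -> illegal
(0,5): flips 1 -> legal
(0,6): no bracket -> illegal
(1,2): flips 1 -> legal
(1,4): flips 1 -> legal
(1,6): no bracket -> illegal
(2,2): flips 2 -> legal
(2,6): no bracket -> illegal
(3,1): no bracket -> illegal
(3,2): flips 2 -> legal
(4,1): no bracket -> illegal
(4,5): flips 1 -> legal
(5,1): no bracket -> illegal
(5,2): flips 2 -> legal
(5,5): no bracket -> illegal
(6,2): no bracket -> illegal
(6,3): no bracket -> illegal
(6,4): no bracket -> illegal
B mobility = 8
-- W to move --
(1,4): no bracket -> illegal
(1,6): flips 2 -> legal
(2,6): flips 1 -> legal
(2,7): no bracket -> illegal
(3,7): flips 1 -> legal
(4,5): flips 1 -> legal
(4,7): no bracket -> illegal
(5,5): flips 1 -> legal
(5,7): flips 1 -> legal
(6,3): no bracket -> illegal
(6,4): flips 1 -> legal
(6,5): flips 1 -> legal
(6,6): no bracket -> illegal
(6,7): no bracket -> illegal
W mobility = 8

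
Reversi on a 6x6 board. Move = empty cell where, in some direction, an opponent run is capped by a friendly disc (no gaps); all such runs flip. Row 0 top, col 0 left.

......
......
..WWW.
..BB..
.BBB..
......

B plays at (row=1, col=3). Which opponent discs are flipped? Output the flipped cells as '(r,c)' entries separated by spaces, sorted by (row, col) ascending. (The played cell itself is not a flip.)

Dir NW: first cell '.' (not opp) -> no flip
Dir N: first cell '.' (not opp) -> no flip
Dir NE: first cell '.' (not opp) -> no flip
Dir W: first cell '.' (not opp) -> no flip
Dir E: first cell '.' (not opp) -> no flip
Dir SW: opp run (2,2), next='.' -> no flip
Dir S: opp run (2,3) capped by B -> flip
Dir SE: opp run (2,4), next='.' -> no flip

Answer: (2,3)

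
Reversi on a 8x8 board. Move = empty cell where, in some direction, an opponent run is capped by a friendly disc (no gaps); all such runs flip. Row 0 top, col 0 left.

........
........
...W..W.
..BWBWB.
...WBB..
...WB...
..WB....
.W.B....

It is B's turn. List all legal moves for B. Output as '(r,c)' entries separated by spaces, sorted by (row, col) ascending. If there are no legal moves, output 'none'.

(1,2): flips 1 -> legal
(1,3): flips 4 -> legal
(1,4): flips 1 -> legal
(1,5): no bracket -> illegal
(1,6): flips 1 -> legal
(1,7): flips 2 -> legal
(2,2): flips 1 -> legal
(2,4): no bracket -> illegal
(2,5): flips 1 -> legal
(2,7): no bracket -> illegal
(3,7): no bracket -> illegal
(4,2): flips 1 -> legal
(4,6): no bracket -> illegal
(5,1): flips 1 -> legal
(5,2): flips 2 -> legal
(6,0): no bracket -> illegal
(6,1): flips 1 -> legal
(6,4): no bracket -> illegal
(7,0): no bracket -> illegal
(7,2): no bracket -> illegal

Answer: (1,2) (1,3) (1,4) (1,6) (1,7) (2,2) (2,5) (4,2) (5,1) (5,2) (6,1)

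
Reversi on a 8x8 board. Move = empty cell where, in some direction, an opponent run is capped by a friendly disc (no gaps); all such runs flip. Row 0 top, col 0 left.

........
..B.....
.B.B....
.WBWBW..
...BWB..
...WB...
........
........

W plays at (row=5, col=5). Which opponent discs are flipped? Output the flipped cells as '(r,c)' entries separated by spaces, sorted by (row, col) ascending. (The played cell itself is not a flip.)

Answer: (4,5) (5,4)

Derivation:
Dir NW: first cell 'W' (not opp) -> no flip
Dir N: opp run (4,5) capped by W -> flip
Dir NE: first cell '.' (not opp) -> no flip
Dir W: opp run (5,4) capped by W -> flip
Dir E: first cell '.' (not opp) -> no flip
Dir SW: first cell '.' (not opp) -> no flip
Dir S: first cell '.' (not opp) -> no flip
Dir SE: first cell '.' (not opp) -> no flip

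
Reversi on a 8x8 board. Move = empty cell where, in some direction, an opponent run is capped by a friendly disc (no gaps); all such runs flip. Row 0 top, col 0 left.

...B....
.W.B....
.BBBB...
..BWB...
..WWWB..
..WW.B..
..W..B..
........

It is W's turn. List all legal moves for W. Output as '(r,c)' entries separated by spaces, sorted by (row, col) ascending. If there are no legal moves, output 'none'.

(0,2): no bracket -> illegal
(0,4): no bracket -> illegal
(1,0): flips 2 -> legal
(1,2): flips 2 -> legal
(1,4): flips 2 -> legal
(1,5): flips 1 -> legal
(2,0): no bracket -> illegal
(2,5): flips 1 -> legal
(3,0): no bracket -> illegal
(3,1): flips 2 -> legal
(3,5): flips 1 -> legal
(3,6): no bracket -> illegal
(4,1): no bracket -> illegal
(4,6): flips 1 -> legal
(5,4): no bracket -> illegal
(5,6): no bracket -> illegal
(6,4): no bracket -> illegal
(6,6): flips 1 -> legal
(7,4): no bracket -> illegal
(7,5): no bracket -> illegal
(7,6): no bracket -> illegal

Answer: (1,0) (1,2) (1,4) (1,5) (2,5) (3,1) (3,5) (4,6) (6,6)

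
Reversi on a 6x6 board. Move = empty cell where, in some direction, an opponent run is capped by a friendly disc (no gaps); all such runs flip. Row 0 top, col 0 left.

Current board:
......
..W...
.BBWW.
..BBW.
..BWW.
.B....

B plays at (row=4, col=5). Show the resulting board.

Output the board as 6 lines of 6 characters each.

Answer: ......
..W...
.BBWW.
..BBW.
..BBBB
.B....

Derivation:
Place B at (4,5); scan 8 dirs for brackets.
Dir NW: opp run (3,4) (2,3) (1,2), next='.' -> no flip
Dir N: first cell '.' (not opp) -> no flip
Dir NE: edge -> no flip
Dir W: opp run (4,4) (4,3) capped by B -> flip
Dir E: edge -> no flip
Dir SW: first cell '.' (not opp) -> no flip
Dir S: first cell '.' (not opp) -> no flip
Dir SE: edge -> no flip
All flips: (4,3) (4,4)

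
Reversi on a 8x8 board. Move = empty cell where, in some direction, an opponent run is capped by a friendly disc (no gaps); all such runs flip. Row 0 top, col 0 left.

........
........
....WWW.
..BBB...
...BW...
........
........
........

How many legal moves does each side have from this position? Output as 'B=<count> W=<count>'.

Answer: B=6 W=3

Derivation:
-- B to move --
(1,3): no bracket -> illegal
(1,4): flips 1 -> legal
(1,5): flips 1 -> legal
(1,6): flips 1 -> legal
(1,7): no bracket -> illegal
(2,3): no bracket -> illegal
(2,7): no bracket -> illegal
(3,5): no bracket -> illegal
(3,6): no bracket -> illegal
(3,7): no bracket -> illegal
(4,5): flips 1 -> legal
(5,3): no bracket -> illegal
(5,4): flips 1 -> legal
(5,5): flips 1 -> legal
B mobility = 6
-- W to move --
(2,1): no bracket -> illegal
(2,2): flips 1 -> legal
(2,3): no bracket -> illegal
(3,1): no bracket -> illegal
(3,5): no bracket -> illegal
(4,1): no bracket -> illegal
(4,2): flips 2 -> legal
(4,5): no bracket -> illegal
(5,2): flips 2 -> legal
(5,3): no bracket -> illegal
(5,4): no bracket -> illegal
W mobility = 3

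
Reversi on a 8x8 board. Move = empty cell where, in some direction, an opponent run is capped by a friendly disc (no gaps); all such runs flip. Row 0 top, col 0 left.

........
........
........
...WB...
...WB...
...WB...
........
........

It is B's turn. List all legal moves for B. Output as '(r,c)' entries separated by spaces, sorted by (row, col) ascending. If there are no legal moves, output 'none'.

(2,2): flips 1 -> legal
(2,3): no bracket -> illegal
(2,4): no bracket -> illegal
(3,2): flips 2 -> legal
(4,2): flips 1 -> legal
(5,2): flips 2 -> legal
(6,2): flips 1 -> legal
(6,3): no bracket -> illegal
(6,4): no bracket -> illegal

Answer: (2,2) (3,2) (4,2) (5,2) (6,2)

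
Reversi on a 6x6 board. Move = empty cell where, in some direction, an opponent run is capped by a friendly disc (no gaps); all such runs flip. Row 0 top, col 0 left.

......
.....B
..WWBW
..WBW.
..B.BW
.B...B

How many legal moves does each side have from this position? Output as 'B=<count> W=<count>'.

Answer: B=6 W=5

Derivation:
-- B to move --
(1,1): flips 1 -> legal
(1,2): flips 2 -> legal
(1,3): flips 1 -> legal
(1,4): no bracket -> illegal
(2,1): flips 2 -> legal
(3,1): flips 1 -> legal
(3,5): flips 3 -> legal
(4,1): no bracket -> illegal
(4,3): no bracket -> illegal
(5,4): no bracket -> illegal
B mobility = 6
-- W to move --
(0,4): no bracket -> illegal
(0,5): flips 1 -> legal
(1,3): no bracket -> illegal
(1,4): flips 1 -> legal
(3,1): no bracket -> illegal
(3,5): no bracket -> illegal
(4,0): no bracket -> illegal
(4,1): no bracket -> illegal
(4,3): flips 2 -> legal
(5,0): no bracket -> illegal
(5,2): flips 1 -> legal
(5,3): no bracket -> illegal
(5,4): flips 1 -> legal
W mobility = 5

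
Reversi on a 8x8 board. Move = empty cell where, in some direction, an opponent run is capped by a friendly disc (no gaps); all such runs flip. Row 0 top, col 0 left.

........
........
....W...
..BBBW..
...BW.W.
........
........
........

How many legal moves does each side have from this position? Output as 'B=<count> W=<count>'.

-- B to move --
(1,3): no bracket -> illegal
(1,4): flips 1 -> legal
(1,5): flips 1 -> legal
(2,3): no bracket -> illegal
(2,5): no bracket -> illegal
(2,6): no bracket -> illegal
(3,6): flips 1 -> legal
(3,7): no bracket -> illegal
(4,5): flips 1 -> legal
(4,7): no bracket -> illegal
(5,3): no bracket -> illegal
(5,4): flips 1 -> legal
(5,5): flips 1 -> legal
(5,6): no bracket -> illegal
(5,7): no bracket -> illegal
B mobility = 6
-- W to move --
(2,1): no bracket -> illegal
(2,2): flips 1 -> legal
(2,3): no bracket -> illegal
(2,5): no bracket -> illegal
(3,1): flips 3 -> legal
(4,1): no bracket -> illegal
(4,2): flips 2 -> legal
(4,5): no bracket -> illegal
(5,2): no bracket -> illegal
(5,3): no bracket -> illegal
(5,4): no bracket -> illegal
W mobility = 3

Answer: B=6 W=3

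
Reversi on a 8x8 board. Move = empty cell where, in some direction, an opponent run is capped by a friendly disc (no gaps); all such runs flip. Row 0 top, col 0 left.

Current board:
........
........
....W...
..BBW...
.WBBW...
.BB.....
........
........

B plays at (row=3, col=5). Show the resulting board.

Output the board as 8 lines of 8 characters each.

Answer: ........
........
....W...
..BBBB..
.WBBW...
.BB.....
........
........

Derivation:
Place B at (3,5); scan 8 dirs for brackets.
Dir NW: opp run (2,4), next='.' -> no flip
Dir N: first cell '.' (not opp) -> no flip
Dir NE: first cell '.' (not opp) -> no flip
Dir W: opp run (3,4) capped by B -> flip
Dir E: first cell '.' (not opp) -> no flip
Dir SW: opp run (4,4), next='.' -> no flip
Dir S: first cell '.' (not opp) -> no flip
Dir SE: first cell '.' (not opp) -> no flip
All flips: (3,4)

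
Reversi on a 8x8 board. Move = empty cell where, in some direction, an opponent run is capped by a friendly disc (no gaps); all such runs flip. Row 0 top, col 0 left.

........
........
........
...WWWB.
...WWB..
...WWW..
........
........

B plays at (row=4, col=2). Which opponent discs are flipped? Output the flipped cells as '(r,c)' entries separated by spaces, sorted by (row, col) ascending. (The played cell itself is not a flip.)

Answer: (4,3) (4,4)

Derivation:
Dir NW: first cell '.' (not opp) -> no flip
Dir N: first cell '.' (not opp) -> no flip
Dir NE: opp run (3,3), next='.' -> no flip
Dir W: first cell '.' (not opp) -> no flip
Dir E: opp run (4,3) (4,4) capped by B -> flip
Dir SW: first cell '.' (not opp) -> no flip
Dir S: first cell '.' (not opp) -> no flip
Dir SE: opp run (5,3), next='.' -> no flip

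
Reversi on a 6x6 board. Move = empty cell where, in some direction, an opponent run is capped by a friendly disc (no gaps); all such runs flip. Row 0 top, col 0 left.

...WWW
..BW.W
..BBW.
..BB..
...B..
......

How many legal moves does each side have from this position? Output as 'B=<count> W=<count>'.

Answer: B=2 W=5

Derivation:
-- B to move --
(0,2): no bracket -> illegal
(1,4): flips 1 -> legal
(2,5): flips 1 -> legal
(3,4): no bracket -> illegal
(3,5): no bracket -> illegal
B mobility = 2
-- W to move --
(0,1): no bracket -> illegal
(0,2): no bracket -> illegal
(1,1): flips 1 -> legal
(1,4): no bracket -> illegal
(2,1): flips 3 -> legal
(3,1): flips 1 -> legal
(3,4): no bracket -> illegal
(4,1): no bracket -> illegal
(4,2): flips 1 -> legal
(4,4): no bracket -> illegal
(5,2): no bracket -> illegal
(5,3): flips 3 -> legal
(5,4): no bracket -> illegal
W mobility = 5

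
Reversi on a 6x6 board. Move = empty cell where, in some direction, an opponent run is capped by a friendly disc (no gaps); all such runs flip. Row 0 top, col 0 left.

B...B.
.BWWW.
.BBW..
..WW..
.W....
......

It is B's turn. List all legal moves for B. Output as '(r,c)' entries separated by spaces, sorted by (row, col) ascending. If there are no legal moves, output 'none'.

Answer: (0,2) (0,3) (1,5) (2,4) (4,2) (4,3) (4,4)

Derivation:
(0,1): no bracket -> illegal
(0,2): flips 1 -> legal
(0,3): flips 1 -> legal
(0,5): no bracket -> illegal
(1,5): flips 3 -> legal
(2,4): flips 2 -> legal
(2,5): no bracket -> illegal
(3,0): no bracket -> illegal
(3,1): no bracket -> illegal
(3,4): no bracket -> illegal
(4,0): no bracket -> illegal
(4,2): flips 1 -> legal
(4,3): flips 1 -> legal
(4,4): flips 1 -> legal
(5,0): no bracket -> illegal
(5,1): no bracket -> illegal
(5,2): no bracket -> illegal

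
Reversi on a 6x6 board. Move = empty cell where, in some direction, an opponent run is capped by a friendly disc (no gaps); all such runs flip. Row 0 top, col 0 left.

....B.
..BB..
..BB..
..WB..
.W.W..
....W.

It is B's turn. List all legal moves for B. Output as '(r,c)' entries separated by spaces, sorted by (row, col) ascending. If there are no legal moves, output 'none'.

Answer: (3,1) (4,2) (5,0) (5,3)

Derivation:
(2,1): no bracket -> illegal
(3,0): no bracket -> illegal
(3,1): flips 1 -> legal
(3,4): no bracket -> illegal
(4,0): no bracket -> illegal
(4,2): flips 1 -> legal
(4,4): no bracket -> illegal
(4,5): no bracket -> illegal
(5,0): flips 2 -> legal
(5,1): no bracket -> illegal
(5,2): no bracket -> illegal
(5,3): flips 1 -> legal
(5,5): no bracket -> illegal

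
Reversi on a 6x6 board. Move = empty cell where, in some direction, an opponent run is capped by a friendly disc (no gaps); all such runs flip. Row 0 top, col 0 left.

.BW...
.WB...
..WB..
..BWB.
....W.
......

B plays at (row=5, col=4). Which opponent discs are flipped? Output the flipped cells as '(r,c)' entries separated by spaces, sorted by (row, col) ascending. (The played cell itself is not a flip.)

Answer: (4,4)

Derivation:
Dir NW: first cell '.' (not opp) -> no flip
Dir N: opp run (4,4) capped by B -> flip
Dir NE: first cell '.' (not opp) -> no flip
Dir W: first cell '.' (not opp) -> no flip
Dir E: first cell '.' (not opp) -> no flip
Dir SW: edge -> no flip
Dir S: edge -> no flip
Dir SE: edge -> no flip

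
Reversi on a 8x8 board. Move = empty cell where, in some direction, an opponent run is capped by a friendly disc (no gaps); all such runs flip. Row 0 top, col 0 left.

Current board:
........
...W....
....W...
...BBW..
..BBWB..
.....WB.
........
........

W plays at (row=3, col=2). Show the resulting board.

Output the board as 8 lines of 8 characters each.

Place W at (3,2); scan 8 dirs for brackets.
Dir NW: first cell '.' (not opp) -> no flip
Dir N: first cell '.' (not opp) -> no flip
Dir NE: first cell '.' (not opp) -> no flip
Dir W: first cell '.' (not opp) -> no flip
Dir E: opp run (3,3) (3,4) capped by W -> flip
Dir SW: first cell '.' (not opp) -> no flip
Dir S: opp run (4,2), next='.' -> no flip
Dir SE: opp run (4,3), next='.' -> no flip
All flips: (3,3) (3,4)

Answer: ........
...W....
....W...
..WWWW..
..BBWB..
.....WB.
........
........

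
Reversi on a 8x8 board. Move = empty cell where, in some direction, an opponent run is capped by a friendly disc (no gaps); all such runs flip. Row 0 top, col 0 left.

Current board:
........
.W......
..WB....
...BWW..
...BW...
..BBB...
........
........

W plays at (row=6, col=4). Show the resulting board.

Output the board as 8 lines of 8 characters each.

Answer: ........
.W......
..WB....
...BWW..
...BW...
..BBW...
....W...
........

Derivation:
Place W at (6,4); scan 8 dirs for brackets.
Dir NW: opp run (5,3), next='.' -> no flip
Dir N: opp run (5,4) capped by W -> flip
Dir NE: first cell '.' (not opp) -> no flip
Dir W: first cell '.' (not opp) -> no flip
Dir E: first cell '.' (not opp) -> no flip
Dir SW: first cell '.' (not opp) -> no flip
Dir S: first cell '.' (not opp) -> no flip
Dir SE: first cell '.' (not opp) -> no flip
All flips: (5,4)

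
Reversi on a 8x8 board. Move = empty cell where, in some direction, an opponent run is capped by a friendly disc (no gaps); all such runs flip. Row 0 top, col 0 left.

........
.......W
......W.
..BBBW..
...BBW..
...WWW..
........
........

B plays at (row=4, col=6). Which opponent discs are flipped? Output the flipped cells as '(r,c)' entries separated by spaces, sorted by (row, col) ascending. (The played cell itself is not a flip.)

Answer: (4,5)

Derivation:
Dir NW: opp run (3,5), next='.' -> no flip
Dir N: first cell '.' (not opp) -> no flip
Dir NE: first cell '.' (not opp) -> no flip
Dir W: opp run (4,5) capped by B -> flip
Dir E: first cell '.' (not opp) -> no flip
Dir SW: opp run (5,5), next='.' -> no flip
Dir S: first cell '.' (not opp) -> no flip
Dir SE: first cell '.' (not opp) -> no flip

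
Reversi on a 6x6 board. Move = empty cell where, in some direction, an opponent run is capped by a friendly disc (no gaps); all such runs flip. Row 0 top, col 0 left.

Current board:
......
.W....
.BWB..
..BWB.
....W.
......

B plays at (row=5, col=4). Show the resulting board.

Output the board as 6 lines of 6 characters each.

Answer: ......
.W....
.BWB..
..BWB.
....B.
....B.

Derivation:
Place B at (5,4); scan 8 dirs for brackets.
Dir NW: first cell '.' (not opp) -> no flip
Dir N: opp run (4,4) capped by B -> flip
Dir NE: first cell '.' (not opp) -> no flip
Dir W: first cell '.' (not opp) -> no flip
Dir E: first cell '.' (not opp) -> no flip
Dir SW: edge -> no flip
Dir S: edge -> no flip
Dir SE: edge -> no flip
All flips: (4,4)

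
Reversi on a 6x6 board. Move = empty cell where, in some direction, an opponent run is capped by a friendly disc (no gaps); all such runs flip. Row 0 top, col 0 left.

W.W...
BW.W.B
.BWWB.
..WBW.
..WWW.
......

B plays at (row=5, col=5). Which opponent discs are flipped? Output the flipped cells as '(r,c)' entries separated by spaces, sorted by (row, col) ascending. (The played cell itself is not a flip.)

Dir NW: opp run (4,4) capped by B -> flip
Dir N: first cell '.' (not opp) -> no flip
Dir NE: edge -> no flip
Dir W: first cell '.' (not opp) -> no flip
Dir E: edge -> no flip
Dir SW: edge -> no flip
Dir S: edge -> no flip
Dir SE: edge -> no flip

Answer: (4,4)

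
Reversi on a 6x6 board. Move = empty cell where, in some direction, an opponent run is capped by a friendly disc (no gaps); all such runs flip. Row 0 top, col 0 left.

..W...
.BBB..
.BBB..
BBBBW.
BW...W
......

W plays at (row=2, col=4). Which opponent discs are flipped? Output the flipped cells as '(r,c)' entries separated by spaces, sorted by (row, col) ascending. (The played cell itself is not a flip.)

Dir NW: opp run (1,3) capped by W -> flip
Dir N: first cell '.' (not opp) -> no flip
Dir NE: first cell '.' (not opp) -> no flip
Dir W: opp run (2,3) (2,2) (2,1), next='.' -> no flip
Dir E: first cell '.' (not opp) -> no flip
Dir SW: opp run (3,3), next='.' -> no flip
Dir S: first cell 'W' (not opp) -> no flip
Dir SE: first cell '.' (not opp) -> no flip

Answer: (1,3)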